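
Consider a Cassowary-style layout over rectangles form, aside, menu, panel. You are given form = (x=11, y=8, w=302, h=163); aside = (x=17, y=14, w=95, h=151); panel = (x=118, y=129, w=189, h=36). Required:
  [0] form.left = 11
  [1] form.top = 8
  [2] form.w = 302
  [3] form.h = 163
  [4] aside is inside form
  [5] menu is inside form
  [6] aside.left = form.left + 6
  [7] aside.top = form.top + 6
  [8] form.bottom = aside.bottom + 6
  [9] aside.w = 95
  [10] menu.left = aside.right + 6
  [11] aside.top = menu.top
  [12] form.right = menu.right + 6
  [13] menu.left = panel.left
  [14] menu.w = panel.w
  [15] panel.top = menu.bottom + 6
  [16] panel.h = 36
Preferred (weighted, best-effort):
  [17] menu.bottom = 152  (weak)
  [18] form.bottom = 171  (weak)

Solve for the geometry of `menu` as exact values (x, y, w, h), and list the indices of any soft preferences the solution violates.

1. menu.x = 118  [menu.left = aside.right + 6]
2. menu.y = 14  [aside.top = menu.top]
3. menu.w = 189  [form.right = menu.right + 6]
4. menu.h = 109  [panel.top = menu.bottom + 6]

menu = (x=118, y=14, w=189, h=109)
violated soft preferences: 17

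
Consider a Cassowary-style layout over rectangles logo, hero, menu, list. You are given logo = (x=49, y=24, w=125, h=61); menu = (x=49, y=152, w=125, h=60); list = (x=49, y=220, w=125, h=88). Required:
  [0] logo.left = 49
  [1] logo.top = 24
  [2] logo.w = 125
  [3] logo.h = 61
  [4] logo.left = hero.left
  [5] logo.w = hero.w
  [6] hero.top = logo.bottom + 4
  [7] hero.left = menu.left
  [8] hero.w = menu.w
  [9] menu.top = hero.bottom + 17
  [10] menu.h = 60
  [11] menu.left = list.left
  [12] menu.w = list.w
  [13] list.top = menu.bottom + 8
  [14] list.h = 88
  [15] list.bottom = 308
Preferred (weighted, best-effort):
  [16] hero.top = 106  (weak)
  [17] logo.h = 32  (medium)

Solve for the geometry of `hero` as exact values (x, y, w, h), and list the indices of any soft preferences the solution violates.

hero = (x=49, y=89, w=125, h=46)
violated soft preferences: 16, 17

1. hero.x = 49  [logo.left = hero.left]
2. hero.w = 125  [logo.w = hero.w]
3. hero.y = 89  [hero.top = logo.bottom + 4]
4. hero.h = 46  [menu.top = hero.bottom + 17]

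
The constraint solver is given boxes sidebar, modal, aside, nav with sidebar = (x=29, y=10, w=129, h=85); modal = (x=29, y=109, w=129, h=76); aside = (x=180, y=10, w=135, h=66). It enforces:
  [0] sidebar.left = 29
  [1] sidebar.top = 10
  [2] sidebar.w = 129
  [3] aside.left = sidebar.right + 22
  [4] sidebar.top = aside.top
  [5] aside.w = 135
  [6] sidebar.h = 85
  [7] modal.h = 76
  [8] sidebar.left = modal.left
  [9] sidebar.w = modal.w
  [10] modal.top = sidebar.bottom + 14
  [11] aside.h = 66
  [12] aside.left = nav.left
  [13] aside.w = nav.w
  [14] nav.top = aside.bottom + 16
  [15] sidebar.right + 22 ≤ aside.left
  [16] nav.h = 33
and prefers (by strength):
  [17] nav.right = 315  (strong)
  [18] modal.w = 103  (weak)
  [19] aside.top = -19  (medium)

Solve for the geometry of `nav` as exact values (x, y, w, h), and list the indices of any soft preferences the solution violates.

1. nav.x = 180  [aside.left = nav.left]
2. nav.w = 135  [aside.w = nav.w]
3. nav.y = 92  [nav.top = aside.bottom + 16]
4. nav.h = 33  [nav.h = 33]

nav = (x=180, y=92, w=135, h=33)
violated soft preferences: 18, 19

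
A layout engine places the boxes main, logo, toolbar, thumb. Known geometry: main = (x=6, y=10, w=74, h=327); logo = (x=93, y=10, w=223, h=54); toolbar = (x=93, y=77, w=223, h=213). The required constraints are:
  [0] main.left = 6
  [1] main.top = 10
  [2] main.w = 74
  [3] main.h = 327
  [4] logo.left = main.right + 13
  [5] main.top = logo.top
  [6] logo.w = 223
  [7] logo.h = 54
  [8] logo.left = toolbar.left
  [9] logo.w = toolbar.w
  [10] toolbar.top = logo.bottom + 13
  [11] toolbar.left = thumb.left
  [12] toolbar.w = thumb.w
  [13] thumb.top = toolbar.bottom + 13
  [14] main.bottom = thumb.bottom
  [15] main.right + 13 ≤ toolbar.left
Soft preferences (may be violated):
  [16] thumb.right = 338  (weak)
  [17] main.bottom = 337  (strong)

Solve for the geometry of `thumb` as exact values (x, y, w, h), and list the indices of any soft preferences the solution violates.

1. thumb.x = 93  [toolbar.left = thumb.left]
2. thumb.w = 223  [toolbar.w = thumb.w]
3. thumb.y = 303  [thumb.top = toolbar.bottom + 13]
4. thumb.h = 34  [main.bottom = thumb.bottom]

thumb = (x=93, y=303, w=223, h=34)
violated soft preferences: 16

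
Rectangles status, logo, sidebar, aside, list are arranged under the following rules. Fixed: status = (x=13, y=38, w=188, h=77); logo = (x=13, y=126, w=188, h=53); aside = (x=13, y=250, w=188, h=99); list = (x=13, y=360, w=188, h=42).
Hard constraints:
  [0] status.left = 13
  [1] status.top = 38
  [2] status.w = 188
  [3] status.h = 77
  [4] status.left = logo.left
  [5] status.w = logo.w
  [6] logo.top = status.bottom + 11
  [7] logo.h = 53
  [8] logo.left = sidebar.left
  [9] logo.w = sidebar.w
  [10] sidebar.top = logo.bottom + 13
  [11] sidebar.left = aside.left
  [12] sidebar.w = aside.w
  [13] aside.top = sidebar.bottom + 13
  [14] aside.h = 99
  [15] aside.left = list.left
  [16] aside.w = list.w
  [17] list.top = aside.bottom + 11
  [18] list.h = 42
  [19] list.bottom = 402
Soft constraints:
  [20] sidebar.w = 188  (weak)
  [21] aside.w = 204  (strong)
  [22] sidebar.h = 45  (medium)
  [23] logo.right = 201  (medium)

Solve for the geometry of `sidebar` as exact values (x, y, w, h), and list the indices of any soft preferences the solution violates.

sidebar = (x=13, y=192, w=188, h=45)
violated soft preferences: 21

1. sidebar.x = 13  [logo.left = sidebar.left]
2. sidebar.w = 188  [logo.w = sidebar.w]
3. sidebar.y = 192  [sidebar.top = logo.bottom + 13]
4. sidebar.h = 45  [aside.top = sidebar.bottom + 13]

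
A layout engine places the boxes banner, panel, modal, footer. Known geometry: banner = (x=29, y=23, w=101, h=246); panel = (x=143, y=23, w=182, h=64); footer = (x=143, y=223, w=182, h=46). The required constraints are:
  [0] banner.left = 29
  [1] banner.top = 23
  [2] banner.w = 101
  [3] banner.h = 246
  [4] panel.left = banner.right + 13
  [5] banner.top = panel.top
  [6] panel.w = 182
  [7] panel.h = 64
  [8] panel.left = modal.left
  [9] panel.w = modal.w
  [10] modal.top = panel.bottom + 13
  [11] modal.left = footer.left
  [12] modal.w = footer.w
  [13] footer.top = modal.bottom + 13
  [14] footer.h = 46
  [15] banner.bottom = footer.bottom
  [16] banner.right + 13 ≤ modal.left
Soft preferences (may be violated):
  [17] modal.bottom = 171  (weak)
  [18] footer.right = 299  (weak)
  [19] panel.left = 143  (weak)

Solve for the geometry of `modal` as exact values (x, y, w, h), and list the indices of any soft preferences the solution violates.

1. modal.x = 143  [panel.left = modal.left]
2. modal.w = 182  [panel.w = modal.w]
3. modal.y = 100  [modal.top = panel.bottom + 13]
4. modal.h = 110  [footer.top = modal.bottom + 13]

modal = (x=143, y=100, w=182, h=110)
violated soft preferences: 17, 18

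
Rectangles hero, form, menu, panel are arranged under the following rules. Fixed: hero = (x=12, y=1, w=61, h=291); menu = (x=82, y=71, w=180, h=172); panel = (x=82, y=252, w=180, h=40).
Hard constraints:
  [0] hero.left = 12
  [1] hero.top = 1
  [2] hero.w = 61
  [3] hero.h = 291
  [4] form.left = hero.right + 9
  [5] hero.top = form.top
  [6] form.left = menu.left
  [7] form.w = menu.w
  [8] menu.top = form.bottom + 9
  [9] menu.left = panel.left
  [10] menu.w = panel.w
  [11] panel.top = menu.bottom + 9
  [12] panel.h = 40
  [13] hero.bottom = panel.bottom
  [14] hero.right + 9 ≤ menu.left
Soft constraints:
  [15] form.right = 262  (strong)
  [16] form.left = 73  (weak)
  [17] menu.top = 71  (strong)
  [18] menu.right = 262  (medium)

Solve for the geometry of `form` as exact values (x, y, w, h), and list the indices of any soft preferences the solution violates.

1. form.x = 82  [form.left = hero.right + 9]
2. form.y = 1  [hero.top = form.top]
3. form.w = 180  [form.w = menu.w]
4. form.h = 61  [menu.top = form.bottom + 9]

form = (x=82, y=1, w=180, h=61)
violated soft preferences: 16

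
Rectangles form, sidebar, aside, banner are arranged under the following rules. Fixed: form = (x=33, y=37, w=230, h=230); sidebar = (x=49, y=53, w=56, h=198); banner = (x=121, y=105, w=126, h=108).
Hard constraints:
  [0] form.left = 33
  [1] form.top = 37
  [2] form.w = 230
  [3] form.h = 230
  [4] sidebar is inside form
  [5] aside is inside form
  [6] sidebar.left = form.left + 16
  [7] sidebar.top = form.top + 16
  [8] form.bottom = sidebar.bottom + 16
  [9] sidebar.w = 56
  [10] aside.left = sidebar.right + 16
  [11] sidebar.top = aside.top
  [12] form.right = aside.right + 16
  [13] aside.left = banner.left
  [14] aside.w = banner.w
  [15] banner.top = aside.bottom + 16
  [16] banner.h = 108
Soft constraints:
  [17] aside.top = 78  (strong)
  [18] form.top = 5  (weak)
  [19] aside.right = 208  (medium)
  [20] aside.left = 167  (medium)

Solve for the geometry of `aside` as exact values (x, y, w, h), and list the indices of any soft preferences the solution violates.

aside = (x=121, y=53, w=126, h=36)
violated soft preferences: 17, 18, 19, 20

1. aside.x = 121  [aside.left = sidebar.right + 16]
2. aside.y = 53  [sidebar.top = aside.top]
3. aside.w = 126  [form.right = aside.right + 16]
4. aside.h = 36  [banner.top = aside.bottom + 16]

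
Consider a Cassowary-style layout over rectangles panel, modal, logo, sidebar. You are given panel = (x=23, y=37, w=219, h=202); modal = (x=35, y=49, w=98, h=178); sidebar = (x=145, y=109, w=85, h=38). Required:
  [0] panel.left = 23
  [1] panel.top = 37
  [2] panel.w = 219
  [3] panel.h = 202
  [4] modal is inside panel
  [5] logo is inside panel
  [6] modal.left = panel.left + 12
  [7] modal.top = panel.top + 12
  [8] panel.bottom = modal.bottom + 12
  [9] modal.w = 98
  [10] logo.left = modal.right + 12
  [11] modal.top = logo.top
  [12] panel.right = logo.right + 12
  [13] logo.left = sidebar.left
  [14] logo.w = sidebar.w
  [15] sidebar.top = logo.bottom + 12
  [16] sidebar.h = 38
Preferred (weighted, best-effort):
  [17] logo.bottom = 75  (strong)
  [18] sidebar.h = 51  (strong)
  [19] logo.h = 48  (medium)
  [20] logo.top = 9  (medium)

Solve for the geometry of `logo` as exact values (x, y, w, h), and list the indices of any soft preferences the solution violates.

logo = (x=145, y=49, w=85, h=48)
violated soft preferences: 17, 18, 20

1. logo.x = 145  [logo.left = modal.right + 12]
2. logo.y = 49  [modal.top = logo.top]
3. logo.w = 85  [panel.right = logo.right + 12]
4. logo.h = 48  [sidebar.top = logo.bottom + 12]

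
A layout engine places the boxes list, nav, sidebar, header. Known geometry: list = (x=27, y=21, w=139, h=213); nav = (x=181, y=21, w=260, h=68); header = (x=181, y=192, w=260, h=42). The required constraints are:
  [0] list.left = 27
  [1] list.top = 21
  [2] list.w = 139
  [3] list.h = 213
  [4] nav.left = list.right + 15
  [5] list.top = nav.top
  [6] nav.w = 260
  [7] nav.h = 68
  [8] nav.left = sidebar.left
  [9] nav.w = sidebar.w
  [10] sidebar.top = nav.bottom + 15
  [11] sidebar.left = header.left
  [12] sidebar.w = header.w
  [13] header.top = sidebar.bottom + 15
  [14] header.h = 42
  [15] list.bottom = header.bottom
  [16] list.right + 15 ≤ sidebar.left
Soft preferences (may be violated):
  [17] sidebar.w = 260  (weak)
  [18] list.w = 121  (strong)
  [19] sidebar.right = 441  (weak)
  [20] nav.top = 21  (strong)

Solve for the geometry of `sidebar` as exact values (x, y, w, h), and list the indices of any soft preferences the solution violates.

sidebar = (x=181, y=104, w=260, h=73)
violated soft preferences: 18

1. sidebar.x = 181  [nav.left = sidebar.left]
2. sidebar.w = 260  [nav.w = sidebar.w]
3. sidebar.y = 104  [sidebar.top = nav.bottom + 15]
4. sidebar.h = 73  [header.top = sidebar.bottom + 15]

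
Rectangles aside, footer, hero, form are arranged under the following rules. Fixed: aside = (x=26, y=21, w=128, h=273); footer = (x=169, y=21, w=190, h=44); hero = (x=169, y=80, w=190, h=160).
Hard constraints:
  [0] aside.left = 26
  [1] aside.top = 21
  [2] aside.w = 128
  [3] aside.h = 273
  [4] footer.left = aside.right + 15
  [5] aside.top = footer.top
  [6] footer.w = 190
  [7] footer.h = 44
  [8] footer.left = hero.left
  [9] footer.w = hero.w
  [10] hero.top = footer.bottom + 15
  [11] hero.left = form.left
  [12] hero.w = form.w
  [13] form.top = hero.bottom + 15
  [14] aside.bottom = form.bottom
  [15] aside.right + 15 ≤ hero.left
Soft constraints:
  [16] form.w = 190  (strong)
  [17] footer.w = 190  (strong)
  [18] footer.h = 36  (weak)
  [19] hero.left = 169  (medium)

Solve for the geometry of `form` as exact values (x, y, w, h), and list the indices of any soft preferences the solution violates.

form = (x=169, y=255, w=190, h=39)
violated soft preferences: 18

1. form.x = 169  [hero.left = form.left]
2. form.w = 190  [hero.w = form.w]
3. form.y = 255  [form.top = hero.bottom + 15]
4. form.h = 39  [aside.bottom = form.bottom]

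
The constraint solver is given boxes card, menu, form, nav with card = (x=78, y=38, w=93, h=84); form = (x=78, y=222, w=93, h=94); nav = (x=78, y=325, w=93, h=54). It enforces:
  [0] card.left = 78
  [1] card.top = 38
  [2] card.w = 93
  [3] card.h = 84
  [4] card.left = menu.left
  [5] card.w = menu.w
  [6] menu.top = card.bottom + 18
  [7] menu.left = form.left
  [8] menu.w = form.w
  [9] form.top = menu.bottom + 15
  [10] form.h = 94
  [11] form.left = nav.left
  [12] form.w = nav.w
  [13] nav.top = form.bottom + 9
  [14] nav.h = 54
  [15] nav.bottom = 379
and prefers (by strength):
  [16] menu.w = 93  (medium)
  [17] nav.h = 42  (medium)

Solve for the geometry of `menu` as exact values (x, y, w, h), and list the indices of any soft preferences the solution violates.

menu = (x=78, y=140, w=93, h=67)
violated soft preferences: 17

1. menu.x = 78  [card.left = menu.left]
2. menu.w = 93  [card.w = menu.w]
3. menu.y = 140  [menu.top = card.bottom + 18]
4. menu.h = 67  [form.top = menu.bottom + 15]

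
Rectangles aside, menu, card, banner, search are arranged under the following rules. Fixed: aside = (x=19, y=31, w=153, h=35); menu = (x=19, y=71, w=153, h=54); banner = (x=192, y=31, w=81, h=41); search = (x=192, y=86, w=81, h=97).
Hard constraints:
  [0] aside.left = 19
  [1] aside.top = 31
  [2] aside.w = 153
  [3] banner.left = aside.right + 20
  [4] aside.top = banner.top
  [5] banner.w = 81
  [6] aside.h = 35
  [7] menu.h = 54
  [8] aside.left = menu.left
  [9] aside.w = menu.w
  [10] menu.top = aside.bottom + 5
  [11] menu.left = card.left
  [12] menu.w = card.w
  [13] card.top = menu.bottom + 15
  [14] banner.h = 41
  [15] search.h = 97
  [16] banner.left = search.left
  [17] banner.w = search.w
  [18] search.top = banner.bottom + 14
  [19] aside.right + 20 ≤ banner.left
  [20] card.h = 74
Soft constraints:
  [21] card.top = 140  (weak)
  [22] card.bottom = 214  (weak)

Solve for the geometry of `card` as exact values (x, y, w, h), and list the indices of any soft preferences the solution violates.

card = (x=19, y=140, w=153, h=74)
violated soft preferences: none

1. card.x = 19  [menu.left = card.left]
2. card.w = 153  [menu.w = card.w]
3. card.y = 140  [card.top = menu.bottom + 15]
4. card.h = 74  [card.h = 74]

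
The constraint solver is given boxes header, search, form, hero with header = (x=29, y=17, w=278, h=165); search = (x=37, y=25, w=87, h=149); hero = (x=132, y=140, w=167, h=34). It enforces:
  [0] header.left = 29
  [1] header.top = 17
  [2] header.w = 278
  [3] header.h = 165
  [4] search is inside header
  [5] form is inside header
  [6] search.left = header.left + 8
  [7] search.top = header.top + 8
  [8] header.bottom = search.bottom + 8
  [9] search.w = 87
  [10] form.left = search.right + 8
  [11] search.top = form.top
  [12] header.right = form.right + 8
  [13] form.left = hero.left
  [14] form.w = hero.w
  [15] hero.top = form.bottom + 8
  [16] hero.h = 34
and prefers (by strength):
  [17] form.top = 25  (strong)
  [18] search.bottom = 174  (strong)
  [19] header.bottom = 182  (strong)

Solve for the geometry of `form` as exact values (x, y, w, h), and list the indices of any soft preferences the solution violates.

1. form.x = 132  [form.left = search.right + 8]
2. form.y = 25  [search.top = form.top]
3. form.w = 167  [header.right = form.right + 8]
4. form.h = 107  [hero.top = form.bottom + 8]

form = (x=132, y=25, w=167, h=107)
violated soft preferences: none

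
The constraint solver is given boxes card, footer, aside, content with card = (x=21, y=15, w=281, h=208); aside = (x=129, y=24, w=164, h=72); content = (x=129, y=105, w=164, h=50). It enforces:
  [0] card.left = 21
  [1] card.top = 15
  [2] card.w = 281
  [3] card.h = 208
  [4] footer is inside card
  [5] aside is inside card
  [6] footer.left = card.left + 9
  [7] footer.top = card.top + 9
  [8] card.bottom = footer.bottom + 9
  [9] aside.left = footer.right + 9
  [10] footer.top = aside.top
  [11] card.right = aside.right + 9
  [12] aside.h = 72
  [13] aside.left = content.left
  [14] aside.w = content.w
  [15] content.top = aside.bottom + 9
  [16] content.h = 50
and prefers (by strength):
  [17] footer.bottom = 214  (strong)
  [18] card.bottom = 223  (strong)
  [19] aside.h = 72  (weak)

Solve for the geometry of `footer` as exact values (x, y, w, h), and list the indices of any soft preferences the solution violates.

1. footer.x = 30  [footer.left = card.left + 9]
2. footer.y = 24  [footer.top = card.top + 9]
3. footer.h = 190  [card.bottom = footer.bottom + 9]
4. footer.w = 90  [aside.left = footer.right + 9]

footer = (x=30, y=24, w=90, h=190)
violated soft preferences: none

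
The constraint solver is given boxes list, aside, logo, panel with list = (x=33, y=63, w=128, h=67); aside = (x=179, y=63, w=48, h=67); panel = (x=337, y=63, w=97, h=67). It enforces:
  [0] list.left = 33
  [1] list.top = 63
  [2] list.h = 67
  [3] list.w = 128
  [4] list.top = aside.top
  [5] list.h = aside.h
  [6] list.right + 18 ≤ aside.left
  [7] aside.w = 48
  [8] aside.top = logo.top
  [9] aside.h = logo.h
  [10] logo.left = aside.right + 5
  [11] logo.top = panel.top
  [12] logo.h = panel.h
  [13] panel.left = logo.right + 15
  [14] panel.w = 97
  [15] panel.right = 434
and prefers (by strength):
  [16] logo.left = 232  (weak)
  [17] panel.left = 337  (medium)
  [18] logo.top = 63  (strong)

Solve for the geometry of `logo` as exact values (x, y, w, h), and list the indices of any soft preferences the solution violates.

logo = (x=232, y=63, w=90, h=67)
violated soft preferences: none

1. logo.y = 63  [aside.top = logo.top]
2. logo.h = 67  [aside.h = logo.h]
3. logo.x = 232  [logo.left = aside.right + 5]
4. logo.w = 90  [panel.left = logo.right + 15]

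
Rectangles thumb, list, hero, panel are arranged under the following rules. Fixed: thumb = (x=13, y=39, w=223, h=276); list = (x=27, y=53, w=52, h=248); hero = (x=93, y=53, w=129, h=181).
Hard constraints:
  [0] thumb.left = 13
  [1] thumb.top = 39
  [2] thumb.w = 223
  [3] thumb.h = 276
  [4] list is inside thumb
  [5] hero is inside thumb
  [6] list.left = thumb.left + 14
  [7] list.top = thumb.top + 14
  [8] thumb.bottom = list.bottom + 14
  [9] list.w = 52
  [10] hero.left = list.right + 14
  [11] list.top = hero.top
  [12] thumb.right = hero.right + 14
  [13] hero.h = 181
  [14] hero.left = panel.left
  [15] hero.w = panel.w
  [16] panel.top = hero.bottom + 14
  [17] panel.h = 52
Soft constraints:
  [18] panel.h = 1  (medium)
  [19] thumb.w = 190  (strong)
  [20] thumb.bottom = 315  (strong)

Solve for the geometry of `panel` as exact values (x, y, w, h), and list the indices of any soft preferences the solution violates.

1. panel.x = 93  [hero.left = panel.left]
2. panel.w = 129  [hero.w = panel.w]
3. panel.y = 248  [panel.top = hero.bottom + 14]
4. panel.h = 52  [panel.h = 52]

panel = (x=93, y=248, w=129, h=52)
violated soft preferences: 18, 19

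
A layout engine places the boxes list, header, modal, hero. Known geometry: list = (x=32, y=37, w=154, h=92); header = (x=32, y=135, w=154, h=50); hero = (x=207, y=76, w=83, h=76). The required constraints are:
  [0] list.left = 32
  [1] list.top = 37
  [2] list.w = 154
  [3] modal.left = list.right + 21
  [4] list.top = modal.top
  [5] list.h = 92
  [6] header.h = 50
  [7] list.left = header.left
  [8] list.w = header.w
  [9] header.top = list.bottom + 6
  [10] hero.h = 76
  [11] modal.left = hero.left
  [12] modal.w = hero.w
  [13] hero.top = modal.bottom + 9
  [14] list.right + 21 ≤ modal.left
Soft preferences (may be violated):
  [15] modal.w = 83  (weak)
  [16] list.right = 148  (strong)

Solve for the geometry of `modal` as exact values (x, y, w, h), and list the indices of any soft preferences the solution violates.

1. modal.x = 207  [modal.left = list.right + 21]
2. modal.y = 37  [list.top = modal.top]
3. modal.w = 83  [modal.w = hero.w]
4. modal.h = 30  [hero.top = modal.bottom + 9]

modal = (x=207, y=37, w=83, h=30)
violated soft preferences: 16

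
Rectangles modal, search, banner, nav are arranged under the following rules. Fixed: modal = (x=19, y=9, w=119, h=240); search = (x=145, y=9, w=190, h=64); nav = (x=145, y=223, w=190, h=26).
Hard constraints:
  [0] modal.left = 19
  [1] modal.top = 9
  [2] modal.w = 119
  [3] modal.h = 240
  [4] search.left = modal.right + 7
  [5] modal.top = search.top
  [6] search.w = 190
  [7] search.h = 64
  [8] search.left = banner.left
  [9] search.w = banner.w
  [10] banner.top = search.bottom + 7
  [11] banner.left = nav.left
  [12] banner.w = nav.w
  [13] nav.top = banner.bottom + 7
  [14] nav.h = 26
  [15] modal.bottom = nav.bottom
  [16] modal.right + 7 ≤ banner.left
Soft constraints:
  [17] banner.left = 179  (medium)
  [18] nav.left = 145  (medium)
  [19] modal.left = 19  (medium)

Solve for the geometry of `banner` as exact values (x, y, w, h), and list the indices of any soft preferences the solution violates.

banner = (x=145, y=80, w=190, h=136)
violated soft preferences: 17

1. banner.x = 145  [search.left = banner.left]
2. banner.w = 190  [search.w = banner.w]
3. banner.y = 80  [banner.top = search.bottom + 7]
4. banner.h = 136  [nav.top = banner.bottom + 7]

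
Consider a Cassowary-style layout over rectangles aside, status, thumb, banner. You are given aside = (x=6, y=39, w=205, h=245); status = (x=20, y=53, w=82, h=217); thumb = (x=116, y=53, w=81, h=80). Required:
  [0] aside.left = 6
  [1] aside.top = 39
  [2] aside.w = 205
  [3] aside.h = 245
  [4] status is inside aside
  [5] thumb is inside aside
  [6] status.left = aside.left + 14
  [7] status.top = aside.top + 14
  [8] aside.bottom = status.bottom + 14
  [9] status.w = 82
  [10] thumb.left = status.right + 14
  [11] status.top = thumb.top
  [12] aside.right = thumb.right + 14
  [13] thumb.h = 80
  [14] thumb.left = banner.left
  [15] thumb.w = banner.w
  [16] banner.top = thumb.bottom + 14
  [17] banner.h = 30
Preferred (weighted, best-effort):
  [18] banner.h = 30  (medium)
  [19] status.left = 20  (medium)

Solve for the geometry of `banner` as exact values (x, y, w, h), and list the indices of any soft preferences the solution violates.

banner = (x=116, y=147, w=81, h=30)
violated soft preferences: none

1. banner.x = 116  [thumb.left = banner.left]
2. banner.w = 81  [thumb.w = banner.w]
3. banner.y = 147  [banner.top = thumb.bottom + 14]
4. banner.h = 30  [banner.h = 30]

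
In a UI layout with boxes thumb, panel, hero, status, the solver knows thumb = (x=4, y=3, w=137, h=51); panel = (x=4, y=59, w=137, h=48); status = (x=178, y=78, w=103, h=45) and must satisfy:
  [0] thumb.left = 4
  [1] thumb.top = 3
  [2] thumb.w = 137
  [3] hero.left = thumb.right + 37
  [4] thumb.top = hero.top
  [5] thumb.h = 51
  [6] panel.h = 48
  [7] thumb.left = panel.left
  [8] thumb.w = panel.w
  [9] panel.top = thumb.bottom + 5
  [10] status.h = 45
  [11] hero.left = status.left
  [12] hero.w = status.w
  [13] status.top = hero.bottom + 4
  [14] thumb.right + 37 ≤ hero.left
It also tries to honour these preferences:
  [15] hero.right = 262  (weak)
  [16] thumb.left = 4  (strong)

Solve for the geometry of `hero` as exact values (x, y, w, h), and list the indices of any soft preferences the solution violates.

hero = (x=178, y=3, w=103, h=71)
violated soft preferences: 15

1. hero.x = 178  [hero.left = thumb.right + 37]
2. hero.y = 3  [thumb.top = hero.top]
3. hero.w = 103  [hero.w = status.w]
4. hero.h = 71  [status.top = hero.bottom + 4]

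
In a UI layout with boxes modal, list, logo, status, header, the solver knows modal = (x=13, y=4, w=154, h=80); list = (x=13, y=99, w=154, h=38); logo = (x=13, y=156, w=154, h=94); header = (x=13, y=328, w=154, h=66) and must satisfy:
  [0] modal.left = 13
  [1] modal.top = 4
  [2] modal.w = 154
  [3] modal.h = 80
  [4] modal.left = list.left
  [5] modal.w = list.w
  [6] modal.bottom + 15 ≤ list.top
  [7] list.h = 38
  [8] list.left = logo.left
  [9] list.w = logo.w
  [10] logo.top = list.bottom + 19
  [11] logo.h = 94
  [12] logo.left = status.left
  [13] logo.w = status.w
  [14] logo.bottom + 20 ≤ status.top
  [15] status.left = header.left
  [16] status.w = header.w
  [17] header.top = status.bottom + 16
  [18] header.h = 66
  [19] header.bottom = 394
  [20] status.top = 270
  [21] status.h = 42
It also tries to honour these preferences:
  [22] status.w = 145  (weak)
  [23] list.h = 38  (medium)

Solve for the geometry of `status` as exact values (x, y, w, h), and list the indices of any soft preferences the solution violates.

1. status.x = 13  [logo.left = status.left]
2. status.w = 154  [logo.w = status.w]
3. status.y = 270  [status.top = 270]
4. status.h = 42  [status.h = 42]

status = (x=13, y=270, w=154, h=42)
violated soft preferences: 22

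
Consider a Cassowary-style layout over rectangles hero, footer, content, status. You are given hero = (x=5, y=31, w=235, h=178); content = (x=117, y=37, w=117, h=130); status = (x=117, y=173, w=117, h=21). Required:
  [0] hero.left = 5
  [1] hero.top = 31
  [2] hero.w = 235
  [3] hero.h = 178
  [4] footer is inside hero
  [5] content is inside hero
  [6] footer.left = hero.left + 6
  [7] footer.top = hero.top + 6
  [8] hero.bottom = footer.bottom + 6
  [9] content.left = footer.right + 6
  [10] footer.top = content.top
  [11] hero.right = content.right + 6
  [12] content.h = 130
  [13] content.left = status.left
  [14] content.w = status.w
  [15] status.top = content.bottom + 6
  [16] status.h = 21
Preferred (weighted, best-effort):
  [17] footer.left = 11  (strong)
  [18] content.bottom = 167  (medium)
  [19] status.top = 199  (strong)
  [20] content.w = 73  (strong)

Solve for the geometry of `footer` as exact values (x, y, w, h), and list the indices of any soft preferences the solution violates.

1. footer.x = 11  [footer.left = hero.left + 6]
2. footer.y = 37  [footer.top = hero.top + 6]
3. footer.h = 166  [hero.bottom = footer.bottom + 6]
4. footer.w = 100  [content.left = footer.right + 6]

footer = (x=11, y=37, w=100, h=166)
violated soft preferences: 19, 20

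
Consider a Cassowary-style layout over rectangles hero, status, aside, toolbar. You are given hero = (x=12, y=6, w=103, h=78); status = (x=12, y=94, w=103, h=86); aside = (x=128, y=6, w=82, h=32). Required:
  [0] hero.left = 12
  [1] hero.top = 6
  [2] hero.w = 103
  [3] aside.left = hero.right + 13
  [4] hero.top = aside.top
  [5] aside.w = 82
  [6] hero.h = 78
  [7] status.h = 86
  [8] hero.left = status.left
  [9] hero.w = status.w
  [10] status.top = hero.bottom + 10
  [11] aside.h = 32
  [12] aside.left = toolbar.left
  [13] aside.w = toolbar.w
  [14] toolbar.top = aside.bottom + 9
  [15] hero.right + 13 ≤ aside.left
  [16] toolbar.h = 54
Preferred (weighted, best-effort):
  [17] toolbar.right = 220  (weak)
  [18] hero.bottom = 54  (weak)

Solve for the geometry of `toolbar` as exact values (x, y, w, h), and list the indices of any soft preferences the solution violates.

toolbar = (x=128, y=47, w=82, h=54)
violated soft preferences: 17, 18

1. toolbar.x = 128  [aside.left = toolbar.left]
2. toolbar.w = 82  [aside.w = toolbar.w]
3. toolbar.y = 47  [toolbar.top = aside.bottom + 9]
4. toolbar.h = 54  [toolbar.h = 54]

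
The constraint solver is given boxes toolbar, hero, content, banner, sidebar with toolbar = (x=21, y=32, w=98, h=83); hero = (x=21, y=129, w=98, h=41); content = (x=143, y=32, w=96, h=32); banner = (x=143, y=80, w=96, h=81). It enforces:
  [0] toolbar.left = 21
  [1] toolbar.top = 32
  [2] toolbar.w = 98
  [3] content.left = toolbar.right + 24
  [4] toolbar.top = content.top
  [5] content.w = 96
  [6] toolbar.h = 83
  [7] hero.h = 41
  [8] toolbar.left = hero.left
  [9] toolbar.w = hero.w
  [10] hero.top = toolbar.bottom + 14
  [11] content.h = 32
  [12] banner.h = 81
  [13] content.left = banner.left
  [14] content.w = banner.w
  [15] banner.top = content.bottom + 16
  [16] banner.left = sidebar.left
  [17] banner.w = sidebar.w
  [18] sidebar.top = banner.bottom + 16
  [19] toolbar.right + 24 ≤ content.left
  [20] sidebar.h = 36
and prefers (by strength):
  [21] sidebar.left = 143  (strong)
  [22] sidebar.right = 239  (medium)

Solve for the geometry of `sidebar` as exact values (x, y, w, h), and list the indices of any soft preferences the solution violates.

1. sidebar.x = 143  [banner.left = sidebar.left]
2. sidebar.w = 96  [banner.w = sidebar.w]
3. sidebar.y = 177  [sidebar.top = banner.bottom + 16]
4. sidebar.h = 36  [sidebar.h = 36]

sidebar = (x=143, y=177, w=96, h=36)
violated soft preferences: none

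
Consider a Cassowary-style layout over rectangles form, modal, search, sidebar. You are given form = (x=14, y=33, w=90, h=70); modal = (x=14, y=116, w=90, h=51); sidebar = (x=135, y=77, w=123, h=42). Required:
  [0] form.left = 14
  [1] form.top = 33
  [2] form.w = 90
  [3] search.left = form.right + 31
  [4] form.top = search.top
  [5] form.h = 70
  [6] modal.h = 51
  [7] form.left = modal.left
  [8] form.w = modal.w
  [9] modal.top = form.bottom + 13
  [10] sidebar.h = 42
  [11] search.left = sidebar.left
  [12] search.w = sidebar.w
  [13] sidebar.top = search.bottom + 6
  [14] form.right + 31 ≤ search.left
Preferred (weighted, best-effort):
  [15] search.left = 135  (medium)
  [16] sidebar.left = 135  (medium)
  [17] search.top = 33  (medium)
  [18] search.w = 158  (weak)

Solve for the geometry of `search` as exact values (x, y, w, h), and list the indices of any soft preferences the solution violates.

search = (x=135, y=33, w=123, h=38)
violated soft preferences: 18

1. search.x = 135  [search.left = form.right + 31]
2. search.y = 33  [form.top = search.top]
3. search.w = 123  [search.w = sidebar.w]
4. search.h = 38  [sidebar.top = search.bottom + 6]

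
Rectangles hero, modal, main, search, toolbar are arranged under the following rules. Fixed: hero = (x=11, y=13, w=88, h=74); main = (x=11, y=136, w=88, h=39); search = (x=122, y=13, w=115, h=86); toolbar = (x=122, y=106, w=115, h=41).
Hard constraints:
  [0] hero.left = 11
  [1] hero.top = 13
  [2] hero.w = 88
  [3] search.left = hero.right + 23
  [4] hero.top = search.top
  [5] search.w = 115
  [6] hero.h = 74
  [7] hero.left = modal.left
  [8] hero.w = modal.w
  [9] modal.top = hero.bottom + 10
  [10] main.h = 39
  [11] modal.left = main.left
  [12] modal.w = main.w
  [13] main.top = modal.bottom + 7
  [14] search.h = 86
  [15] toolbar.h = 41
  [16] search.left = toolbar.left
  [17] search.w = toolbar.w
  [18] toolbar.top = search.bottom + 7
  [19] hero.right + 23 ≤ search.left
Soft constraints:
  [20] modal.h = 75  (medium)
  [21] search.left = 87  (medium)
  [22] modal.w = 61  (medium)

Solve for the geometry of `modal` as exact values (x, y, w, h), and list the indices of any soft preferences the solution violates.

1. modal.x = 11  [hero.left = modal.left]
2. modal.w = 88  [hero.w = modal.w]
3. modal.y = 97  [modal.top = hero.bottom + 10]
4. modal.h = 32  [main.top = modal.bottom + 7]

modal = (x=11, y=97, w=88, h=32)
violated soft preferences: 20, 21, 22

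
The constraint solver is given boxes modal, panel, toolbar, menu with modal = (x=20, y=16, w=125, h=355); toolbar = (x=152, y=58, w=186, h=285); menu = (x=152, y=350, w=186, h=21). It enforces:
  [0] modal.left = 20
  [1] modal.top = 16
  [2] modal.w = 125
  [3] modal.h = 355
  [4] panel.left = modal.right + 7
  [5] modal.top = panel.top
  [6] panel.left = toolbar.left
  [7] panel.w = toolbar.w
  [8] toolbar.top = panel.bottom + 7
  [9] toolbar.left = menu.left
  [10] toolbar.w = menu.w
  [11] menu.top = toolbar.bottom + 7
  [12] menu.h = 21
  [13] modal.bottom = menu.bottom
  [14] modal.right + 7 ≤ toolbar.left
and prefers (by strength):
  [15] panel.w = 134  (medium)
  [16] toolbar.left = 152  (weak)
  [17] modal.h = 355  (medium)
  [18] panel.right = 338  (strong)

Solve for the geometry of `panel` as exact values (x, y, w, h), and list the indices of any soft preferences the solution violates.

panel = (x=152, y=16, w=186, h=35)
violated soft preferences: 15

1. panel.x = 152  [panel.left = modal.right + 7]
2. panel.y = 16  [modal.top = panel.top]
3. panel.w = 186  [panel.w = toolbar.w]
4. panel.h = 35  [toolbar.top = panel.bottom + 7]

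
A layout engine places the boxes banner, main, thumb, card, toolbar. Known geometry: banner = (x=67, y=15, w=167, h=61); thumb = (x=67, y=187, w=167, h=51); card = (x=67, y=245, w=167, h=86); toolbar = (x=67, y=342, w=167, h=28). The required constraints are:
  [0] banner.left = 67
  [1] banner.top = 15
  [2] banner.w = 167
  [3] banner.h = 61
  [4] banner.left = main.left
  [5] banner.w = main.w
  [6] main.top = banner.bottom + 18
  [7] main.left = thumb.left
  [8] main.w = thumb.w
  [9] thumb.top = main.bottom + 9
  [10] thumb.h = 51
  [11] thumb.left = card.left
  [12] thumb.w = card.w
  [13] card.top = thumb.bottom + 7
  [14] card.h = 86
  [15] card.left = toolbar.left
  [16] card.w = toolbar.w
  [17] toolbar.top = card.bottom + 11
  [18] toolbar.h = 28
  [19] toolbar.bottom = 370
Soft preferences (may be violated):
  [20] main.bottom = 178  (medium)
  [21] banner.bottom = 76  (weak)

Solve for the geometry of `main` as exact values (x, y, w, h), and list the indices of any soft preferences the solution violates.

1. main.x = 67  [banner.left = main.left]
2. main.w = 167  [banner.w = main.w]
3. main.y = 94  [main.top = banner.bottom + 18]
4. main.h = 84  [thumb.top = main.bottom + 9]

main = (x=67, y=94, w=167, h=84)
violated soft preferences: none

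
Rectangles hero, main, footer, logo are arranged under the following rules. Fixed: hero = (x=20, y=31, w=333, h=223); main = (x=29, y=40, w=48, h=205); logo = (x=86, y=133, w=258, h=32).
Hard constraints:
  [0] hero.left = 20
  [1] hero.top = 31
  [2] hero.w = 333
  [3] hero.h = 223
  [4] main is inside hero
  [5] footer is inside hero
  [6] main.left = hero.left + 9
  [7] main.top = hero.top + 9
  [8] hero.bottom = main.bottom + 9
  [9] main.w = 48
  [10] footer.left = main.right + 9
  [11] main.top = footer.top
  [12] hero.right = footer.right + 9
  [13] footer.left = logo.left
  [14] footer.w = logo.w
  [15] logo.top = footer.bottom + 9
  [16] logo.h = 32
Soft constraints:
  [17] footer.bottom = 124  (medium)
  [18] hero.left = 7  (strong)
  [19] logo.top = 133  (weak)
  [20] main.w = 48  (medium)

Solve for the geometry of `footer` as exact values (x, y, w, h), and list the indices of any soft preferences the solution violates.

1. footer.x = 86  [footer.left = main.right + 9]
2. footer.y = 40  [main.top = footer.top]
3. footer.w = 258  [hero.right = footer.right + 9]
4. footer.h = 84  [logo.top = footer.bottom + 9]

footer = (x=86, y=40, w=258, h=84)
violated soft preferences: 18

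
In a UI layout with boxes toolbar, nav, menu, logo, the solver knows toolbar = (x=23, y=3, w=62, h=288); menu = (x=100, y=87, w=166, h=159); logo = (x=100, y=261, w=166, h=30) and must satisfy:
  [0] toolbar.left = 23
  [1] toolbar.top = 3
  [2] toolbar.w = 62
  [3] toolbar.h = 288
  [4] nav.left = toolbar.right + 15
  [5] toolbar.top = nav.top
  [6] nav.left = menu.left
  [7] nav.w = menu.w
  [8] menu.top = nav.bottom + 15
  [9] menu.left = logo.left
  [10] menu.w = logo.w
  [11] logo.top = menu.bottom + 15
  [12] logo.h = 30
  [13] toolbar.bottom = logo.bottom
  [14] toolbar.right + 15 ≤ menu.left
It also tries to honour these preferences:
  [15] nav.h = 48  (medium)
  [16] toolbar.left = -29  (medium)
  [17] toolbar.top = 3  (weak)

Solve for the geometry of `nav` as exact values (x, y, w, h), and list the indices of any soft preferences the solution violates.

1. nav.x = 100  [nav.left = toolbar.right + 15]
2. nav.y = 3  [toolbar.top = nav.top]
3. nav.w = 166  [nav.w = menu.w]
4. nav.h = 69  [menu.top = nav.bottom + 15]

nav = (x=100, y=3, w=166, h=69)
violated soft preferences: 15, 16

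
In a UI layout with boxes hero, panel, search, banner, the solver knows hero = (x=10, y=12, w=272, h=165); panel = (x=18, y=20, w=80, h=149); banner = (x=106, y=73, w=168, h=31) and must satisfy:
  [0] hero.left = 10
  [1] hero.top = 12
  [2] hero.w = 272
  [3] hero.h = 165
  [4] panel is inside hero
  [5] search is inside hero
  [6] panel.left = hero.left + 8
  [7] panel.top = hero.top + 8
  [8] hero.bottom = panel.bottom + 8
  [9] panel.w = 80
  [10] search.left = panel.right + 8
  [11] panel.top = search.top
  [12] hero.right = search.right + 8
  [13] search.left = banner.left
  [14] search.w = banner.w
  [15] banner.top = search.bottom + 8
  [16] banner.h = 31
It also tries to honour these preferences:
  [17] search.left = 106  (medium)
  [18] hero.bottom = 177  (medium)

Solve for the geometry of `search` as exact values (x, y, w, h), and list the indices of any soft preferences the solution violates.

search = (x=106, y=20, w=168, h=45)
violated soft preferences: none

1. search.x = 106  [search.left = panel.right + 8]
2. search.y = 20  [panel.top = search.top]
3. search.w = 168  [hero.right = search.right + 8]
4. search.h = 45  [banner.top = search.bottom + 8]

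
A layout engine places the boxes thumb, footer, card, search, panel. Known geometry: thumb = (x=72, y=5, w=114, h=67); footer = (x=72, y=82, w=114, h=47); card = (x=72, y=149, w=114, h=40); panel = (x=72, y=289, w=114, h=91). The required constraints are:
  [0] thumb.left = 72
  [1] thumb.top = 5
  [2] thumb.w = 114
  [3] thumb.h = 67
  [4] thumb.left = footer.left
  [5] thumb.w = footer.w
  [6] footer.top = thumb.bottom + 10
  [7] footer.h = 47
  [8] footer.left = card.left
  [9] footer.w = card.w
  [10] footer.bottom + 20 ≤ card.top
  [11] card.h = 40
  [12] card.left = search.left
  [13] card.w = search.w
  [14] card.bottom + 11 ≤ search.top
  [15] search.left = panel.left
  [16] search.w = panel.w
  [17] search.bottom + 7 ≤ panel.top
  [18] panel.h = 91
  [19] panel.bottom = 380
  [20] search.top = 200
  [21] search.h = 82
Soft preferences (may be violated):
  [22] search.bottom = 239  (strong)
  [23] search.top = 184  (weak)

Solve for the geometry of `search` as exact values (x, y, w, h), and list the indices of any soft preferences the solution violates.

search = (x=72, y=200, w=114, h=82)
violated soft preferences: 22, 23

1. search.x = 72  [card.left = search.left]
2. search.w = 114  [card.w = search.w]
3. search.y = 200  [search.top = 200]
4. search.h = 82  [search.h = 82]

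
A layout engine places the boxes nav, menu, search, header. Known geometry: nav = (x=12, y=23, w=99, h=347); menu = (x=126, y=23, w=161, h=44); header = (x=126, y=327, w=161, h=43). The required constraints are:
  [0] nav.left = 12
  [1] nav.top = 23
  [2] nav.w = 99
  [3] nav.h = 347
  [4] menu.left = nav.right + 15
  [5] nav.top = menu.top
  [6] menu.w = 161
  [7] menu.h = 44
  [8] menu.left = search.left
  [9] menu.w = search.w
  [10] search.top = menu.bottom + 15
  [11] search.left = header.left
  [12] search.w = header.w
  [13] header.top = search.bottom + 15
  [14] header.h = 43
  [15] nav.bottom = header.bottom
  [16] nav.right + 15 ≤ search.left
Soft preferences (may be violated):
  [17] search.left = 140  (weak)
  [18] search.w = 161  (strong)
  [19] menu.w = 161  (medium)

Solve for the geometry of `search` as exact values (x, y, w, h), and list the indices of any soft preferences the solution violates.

search = (x=126, y=82, w=161, h=230)
violated soft preferences: 17

1. search.x = 126  [menu.left = search.left]
2. search.w = 161  [menu.w = search.w]
3. search.y = 82  [search.top = menu.bottom + 15]
4. search.h = 230  [header.top = search.bottom + 15]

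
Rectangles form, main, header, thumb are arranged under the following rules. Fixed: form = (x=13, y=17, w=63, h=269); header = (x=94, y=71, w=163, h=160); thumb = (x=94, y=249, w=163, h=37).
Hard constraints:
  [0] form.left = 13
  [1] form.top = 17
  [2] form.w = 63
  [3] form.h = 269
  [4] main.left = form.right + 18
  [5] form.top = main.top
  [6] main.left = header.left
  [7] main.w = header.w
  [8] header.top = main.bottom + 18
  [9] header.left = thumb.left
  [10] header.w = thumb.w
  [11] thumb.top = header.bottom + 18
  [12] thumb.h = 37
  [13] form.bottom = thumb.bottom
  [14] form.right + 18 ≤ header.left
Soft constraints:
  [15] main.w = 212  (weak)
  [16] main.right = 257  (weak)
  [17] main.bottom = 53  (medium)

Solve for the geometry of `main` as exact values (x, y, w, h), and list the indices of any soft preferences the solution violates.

1. main.x = 94  [main.left = form.right + 18]
2. main.y = 17  [form.top = main.top]
3. main.w = 163  [main.w = header.w]
4. main.h = 36  [header.top = main.bottom + 18]

main = (x=94, y=17, w=163, h=36)
violated soft preferences: 15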